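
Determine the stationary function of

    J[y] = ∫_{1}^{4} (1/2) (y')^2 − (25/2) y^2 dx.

The Lagrangian is L = (1/2) (y')^2 − (25/2) y^2.
Compute ∂L/∂y = -25y, ∂L/∂y' = y'.
The Euler-Lagrange equation d/dx(∂L/∂y') − ∂L/∂y = 0 reduces to
    y'' + 25 y = 0.
Its general solution is
    y(x) = A sin(5x) + B cos(5x),
with A, B fixed by the endpoint conditions.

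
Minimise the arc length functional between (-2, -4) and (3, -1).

Arc-length functional: J[y] = ∫ sqrt(1 + (y')^2) dx.
Lagrangian L = sqrt(1 + (y')^2) has no explicit y dependence, so ∂L/∂y = 0 and the Euler-Lagrange equation gives
    d/dx( y' / sqrt(1 + (y')^2) ) = 0  ⇒  y' / sqrt(1 + (y')^2) = const.
Hence y' is constant, so y(x) is affine.
Fitting the endpoints (-2, -4) and (3, -1):
    slope m = ((-1) − (-4)) / (3 − (-2)) = 3/5,
    intercept c = (-4) − m·(-2) = -14/5.
Extremal: y(x) = (3/5) x - 14/5.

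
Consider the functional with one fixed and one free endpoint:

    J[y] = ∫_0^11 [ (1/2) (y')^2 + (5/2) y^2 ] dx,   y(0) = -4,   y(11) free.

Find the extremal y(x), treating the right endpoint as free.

The Lagrangian L = (1/2) (y')^2 + (5/2) y^2 gives
    ∂L/∂y = 5 y,   ∂L/∂y' = y'.
Euler-Lagrange: y'' − 5 y = 0.
With k = sqrt(5), the general solution is
    y(x) = A cosh(sqrt(5) x) + B sinh(sqrt(5) x).
Fixed left endpoint y(0) = -4 ⇒ A = -4.
The right endpoint x = 11 is free, so the natural (transversality) condition is ∂L/∂y' |_{x=11} = 0, i.e. y'(11) = 0.
Compute y'(x) = A k sinh(k x) + B k cosh(k x), so
    y'(11) = A k sinh(k·11) + B k cosh(k·11) = 0
    ⇒ B = −A tanh(k·11) = 4 tanh(sqrt(5)·11).
Therefore the extremal is
    y(x) = −4 cosh(sqrt(5) x) + 4 tanh(sqrt(5)·11) sinh(sqrt(5) x).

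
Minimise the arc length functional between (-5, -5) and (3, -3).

Arc-length functional: J[y] = ∫ sqrt(1 + (y')^2) dx.
Lagrangian L = sqrt(1 + (y')^2) has no explicit y dependence, so ∂L/∂y = 0 and the Euler-Lagrange equation gives
    d/dx( y' / sqrt(1 + (y')^2) ) = 0  ⇒  y' / sqrt(1 + (y')^2) = const.
Hence y' is constant, so y(x) is affine.
Fitting the endpoints (-5, -5) and (3, -3):
    slope m = ((-3) − (-5)) / (3 − (-5)) = 1/4,
    intercept c = (-5) − m·(-5) = -15/4.
Extremal: y(x) = (1/4) x - 15/4.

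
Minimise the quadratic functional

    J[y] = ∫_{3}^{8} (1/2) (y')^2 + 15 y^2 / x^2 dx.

The Lagrangian is L = (1/2) (y')^2 + 15 y^2 / x^2.
Compute ∂L/∂y = 30y/x^2, ∂L/∂y' = y'.
The Euler-Lagrange equation d/dx(∂L/∂y') − ∂L/∂y = 0 reduces to
    y'' − 30/x^2 · y = 0  (x > 0).
Its general solution is
    y(x) = A x^6 + B x^(-5),
with A, B fixed by the endpoint conditions.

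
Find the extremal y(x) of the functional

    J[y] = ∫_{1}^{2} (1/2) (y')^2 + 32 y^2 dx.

The Lagrangian is L = (1/2) (y')^2 + 32 y^2.
Compute ∂L/∂y = 64y, ∂L/∂y' = y'.
The Euler-Lagrange equation d/dx(∂L/∂y') − ∂L/∂y = 0 reduces to
    y'' − 64 y = 0.
Its general solution is
    y(x) = A e^(8x) + B e^(−8x),
with A, B fixed by the endpoint conditions.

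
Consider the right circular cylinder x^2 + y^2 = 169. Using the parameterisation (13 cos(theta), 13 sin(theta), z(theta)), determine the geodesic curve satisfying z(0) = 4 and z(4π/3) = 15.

Parameterise the cylinder of radius R = 13 as
    r(θ) = (13 cos θ, 13 sin θ, z(θ)).
The arc-length element is
    ds = sqrt(169 + (dz/dθ)^2) dθ,
so the Lagrangian is L = sqrt(169 + z'^2).
L depends on z' only, not on z or θ, so ∂L/∂z = 0 and
    ∂L/∂z' = z' / sqrt(169 + z'^2).
The Euler-Lagrange equation gives
    d/dθ( z' / sqrt(169 + z'^2) ) = 0,
so z' is constant. Integrating once:
    z(θ) = a θ + b,
a helix on the cylinder (a straight line when the cylinder is unrolled). The constants a, b are determined by the endpoint conditions.
With endpoint conditions z(0) = 4 and z(4π/3) = 15: from z(0) = b we get b = 4, and a·4π/3 + 4 = 15 gives a = 33/(4π), so
    z(θ) = (33/(4π)) θ + 4.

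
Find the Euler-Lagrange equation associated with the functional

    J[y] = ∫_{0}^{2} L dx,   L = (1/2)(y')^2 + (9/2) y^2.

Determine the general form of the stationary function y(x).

The Lagrangian is L = (1/2)(y')^2 + (9/2) y^2.
∂L/∂y = 9y.
∂L/∂y' = y'.
The Euler-Lagrange equation d/dx(∂L/∂y') − ∂L/∂y = 0 becomes:
    y'' - 9 y = 0
General solution: y(x) = A e^(3x) + B e^(-3x), where A and B are arbitrary constants fixed by the endpoint conditions.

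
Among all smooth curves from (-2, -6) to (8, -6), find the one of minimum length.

Arc-length functional: J[y] = ∫ sqrt(1 + (y')^2) dx.
Lagrangian L = sqrt(1 + (y')^2) has no explicit y dependence, so ∂L/∂y = 0 and the Euler-Lagrange equation gives
    d/dx( y' / sqrt(1 + (y')^2) ) = 0  ⇒  y' / sqrt(1 + (y')^2) = const.
Hence y' is constant, so y(x) is affine.
Fitting the endpoints (-2, -6) and (8, -6):
    slope m = ((-6) − (-6)) / (8 − (-2)) = 0,
    intercept c = (-6) − m·(-2) = -6.
Extremal: y(x) = -6.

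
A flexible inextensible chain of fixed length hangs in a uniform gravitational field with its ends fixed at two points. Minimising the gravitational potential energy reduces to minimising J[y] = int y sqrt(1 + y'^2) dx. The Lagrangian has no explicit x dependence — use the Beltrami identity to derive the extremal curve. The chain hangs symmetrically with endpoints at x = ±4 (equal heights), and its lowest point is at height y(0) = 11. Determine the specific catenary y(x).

The Lagrangian L(y, y') = y sqrt(1 + y'^2) has no explicit x dependence, so the Beltrami identity applies:
    L − y' ∂L/∂y' = C.
Compute ∂L/∂y' = y · y' / sqrt(1 + y'^2). Then
    L − y' ∂L/∂y'
    = y sqrt(1 + y'^2) − y · y'^2 / sqrt(1 + y'^2)
    = y (1 + y'^2 − y'^2) / sqrt(1 + y'^2)
    = y / sqrt(1 + y'^2) = C.
Squaring gives y^2 = C^2 (1 + y'^2), i.e.
    y'^2 = y^2 / C^2 − 1.
Separating variables,
    dy / sqrt(y^2 − C^2) = dx / C,
and integrating gives arccosh(y / C) = (x − a)/C, so
    y(x) = C cosh((x − a)/C),
the catenary. The constants C and a are fixed by the two endpoint conditions (and, for the hanging-chain problem, the length constraint selects C).
Now fit the given data. The endpoints x = ±4 are symmetric at equal height, so the catenary is even about its minimum: a = 0 and y(x) = C cosh(x/C). The lowest point is y(0) = C cosh(0) = C, and we are told y(0) = 11, so C = 11. Therefore
    y(x) = 11 cosh(x/11),
and at the endpoints
    y(±4) = 11 cosh(4/11).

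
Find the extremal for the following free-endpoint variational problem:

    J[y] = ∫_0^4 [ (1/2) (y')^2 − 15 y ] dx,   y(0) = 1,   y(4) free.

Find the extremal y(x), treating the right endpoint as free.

The Lagrangian L = (1/2) (y')^2 − 15 y gives
    ∂L/∂y = −15,   ∂L/∂y' = y'.
Euler-Lagrange: d/dx(y') − (−15) = 0, i.e. y'' + 15 = 0, so
    y(x) = −(15/2) x^2 + C1 x + C2.
Fixed left endpoint y(0) = 1 ⇒ C2 = 1.
The right endpoint x = 4 is free, so the natural (transversality) condition is ∂L/∂y' |_{x=4} = 0, i.e. y'(4) = 0.
Compute y'(x) = −15 x + C1, so y'(4) = −60 + C1 = 0 ⇒ C1 = 60.
Therefore the extremal is
    y(x) = −(15/2) x^2 + 60 x + 1.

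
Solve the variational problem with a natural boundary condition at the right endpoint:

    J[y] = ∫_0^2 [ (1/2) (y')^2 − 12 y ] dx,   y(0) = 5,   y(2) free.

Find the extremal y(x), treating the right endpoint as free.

The Lagrangian L = (1/2) (y')^2 − 12 y gives
    ∂L/∂y = −12,   ∂L/∂y' = y'.
Euler-Lagrange: d/dx(y') − (−12) = 0, i.e. y'' + 12 = 0, so
    y(x) = −(12/2) x^2 + C1 x + C2.
Fixed left endpoint y(0) = 5 ⇒ C2 = 5.
The right endpoint x = 2 is free, so the natural (transversality) condition is ∂L/∂y' |_{x=2} = 0, i.e. y'(2) = 0.
Compute y'(x) = −12 x + C1, so y'(2) = −24 + C1 = 0 ⇒ C1 = 24.
Therefore the extremal is
    y(x) = −6 x^2 + 24 x + 5.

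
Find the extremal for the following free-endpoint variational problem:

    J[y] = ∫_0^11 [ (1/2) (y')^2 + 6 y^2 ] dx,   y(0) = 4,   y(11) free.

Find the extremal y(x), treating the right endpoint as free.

The Lagrangian L = (1/2) (y')^2 + 6 y^2 gives
    ∂L/∂y = 12 y,   ∂L/∂y' = y'.
Euler-Lagrange: y'' − 12 y = 0.
With k = sqrt(12), the general solution is
    y(x) = A cosh(sqrt(12) x) + B sinh(sqrt(12) x).
Fixed left endpoint y(0) = 4 ⇒ A = 4.
The right endpoint x = 11 is free, so the natural (transversality) condition is ∂L/∂y' |_{x=11} = 0, i.e. y'(11) = 0.
Compute y'(x) = A k sinh(k x) + B k cosh(k x), so
    y'(11) = A k sinh(k·11) + B k cosh(k·11) = 0
    ⇒ B = −A tanh(k·11) = − 4 tanh(sqrt(12)·11).
Therefore the extremal is
    y(x) = 4 cosh(sqrt(12) x) − 4 tanh(sqrt(12)·11) sinh(sqrt(12) x).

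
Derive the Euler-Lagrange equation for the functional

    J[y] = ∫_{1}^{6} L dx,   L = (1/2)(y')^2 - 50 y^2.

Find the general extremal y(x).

The Lagrangian is L = (1/2)(y')^2 - 50 y^2.
∂L/∂y = -100y.
∂L/∂y' = y'.
The Euler-Lagrange equation d/dx(∂L/∂y') − ∂L/∂y = 0 becomes:
    y'' + 100 y = 0
General solution: y(x) = A sin(10x) + B cos(10x), where A and B are arbitrary constants fixed by the endpoint conditions.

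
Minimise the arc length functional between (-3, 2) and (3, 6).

Arc-length functional: J[y] = ∫ sqrt(1 + (y')^2) dx.
Lagrangian L = sqrt(1 + (y')^2) has no explicit y dependence, so ∂L/∂y = 0 and the Euler-Lagrange equation gives
    d/dx( y' / sqrt(1 + (y')^2) ) = 0  ⇒  y' / sqrt(1 + (y')^2) = const.
Hence y' is constant, so y(x) is affine.
Fitting the endpoints (-3, 2) and (3, 6):
    slope m = (6 − 2) / (3 − (-3)) = 2/3,
    intercept c = 2 − m·(-3) = 4.
Extremal: y(x) = (2/3) x + 4.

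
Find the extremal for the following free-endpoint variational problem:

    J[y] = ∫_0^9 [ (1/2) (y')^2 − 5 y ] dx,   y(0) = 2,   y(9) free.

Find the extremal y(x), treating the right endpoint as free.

The Lagrangian L = (1/2) (y')^2 − 5 y gives
    ∂L/∂y = −5,   ∂L/∂y' = y'.
Euler-Lagrange: d/dx(y') − (−5) = 0, i.e. y'' + 5 = 0, so
    y(x) = −(5/2) x^2 + C1 x + C2.
Fixed left endpoint y(0) = 2 ⇒ C2 = 2.
The right endpoint x = 9 is free, so the natural (transversality) condition is ∂L/∂y' |_{x=9} = 0, i.e. y'(9) = 0.
Compute y'(x) = −5 x + C1, so y'(9) = −45 + C1 = 0 ⇒ C1 = 45.
Therefore the extremal is
    y(x) = −(5/2) x^2 + 45 x + 2.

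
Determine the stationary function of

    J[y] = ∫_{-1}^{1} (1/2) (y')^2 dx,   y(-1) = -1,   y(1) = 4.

The Lagrangian is L = (1/2) (y')^2.
Compute ∂L/∂y = 0, ∂L/∂y' = y'.
The Euler-Lagrange equation d/dx(∂L/∂y') − ∂L/∂y = 0 reduces to
    y'' = 0.
Its general solution is
    y(x) = A x + B,
with A, B fixed by the endpoint conditions.
Applying the endpoint conditions y(-1) = -1 and y(1) = 4: solve A·-1 + B = -1 and A·1 + B = 4. Subtracting gives A(1 − -1) = 4 − -1, so A = 5/2, and B = -1 − A·-1 = 3/2. Therefore
    y(x) = (5/2) x + 3/2.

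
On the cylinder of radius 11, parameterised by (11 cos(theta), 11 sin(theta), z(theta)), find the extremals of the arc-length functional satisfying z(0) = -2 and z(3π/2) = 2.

Parameterise the cylinder of radius R = 11 as
    r(θ) = (11 cos θ, 11 sin θ, z(θ)).
The arc-length element is
    ds = sqrt(121 + (dz/dθ)^2) dθ,
so the Lagrangian is L = sqrt(121 + z'^2).
L depends on z' only, not on z or θ, so ∂L/∂z = 0 and
    ∂L/∂z' = z' / sqrt(121 + z'^2).
The Euler-Lagrange equation gives
    d/dθ( z' / sqrt(121 + z'^2) ) = 0,
so z' is constant. Integrating once:
    z(θ) = a θ + b,
a helix on the cylinder (a straight line when the cylinder is unrolled). The constants a, b are determined by the endpoint conditions.
With endpoint conditions z(0) = -2 and z(3π/2) = 2: from z(0) = b we get b = -2, and a·3π/2 + -2 = 2 gives a = 8/(3π), so
    z(θ) = (8/(3π)) θ − 2.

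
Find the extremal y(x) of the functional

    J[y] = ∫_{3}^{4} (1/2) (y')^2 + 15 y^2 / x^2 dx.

The Lagrangian is L = (1/2) (y')^2 + 15 y^2 / x^2.
Compute ∂L/∂y = 30y/x^2, ∂L/∂y' = y'.
The Euler-Lagrange equation d/dx(∂L/∂y') − ∂L/∂y = 0 reduces to
    y'' − 30/x^2 · y = 0  (x > 0).
Its general solution is
    y(x) = A x^6 + B x^(-5),
with A, B fixed by the endpoint conditions.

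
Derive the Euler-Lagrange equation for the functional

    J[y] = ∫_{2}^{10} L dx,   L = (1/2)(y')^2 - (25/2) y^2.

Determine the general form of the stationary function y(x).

The Lagrangian is L = (1/2)(y')^2 - (25/2) y^2.
∂L/∂y = -25y.
∂L/∂y' = y'.
The Euler-Lagrange equation d/dx(∂L/∂y') − ∂L/∂y = 0 becomes:
    y'' + 25 y = 0
General solution: y(x) = A sin(5x) + B cos(5x), where A and B are arbitrary constants fixed by the endpoint conditions.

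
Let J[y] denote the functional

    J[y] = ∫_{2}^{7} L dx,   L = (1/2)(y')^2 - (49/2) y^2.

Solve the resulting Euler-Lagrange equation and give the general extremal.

The Lagrangian is L = (1/2)(y')^2 - (49/2) y^2.
∂L/∂y = -49y.
∂L/∂y' = y'.
The Euler-Lagrange equation d/dx(∂L/∂y') − ∂L/∂y = 0 becomes:
    y'' + 49 y = 0
General solution: y(x) = A sin(7x) + B cos(7x), where A and B are arbitrary constants fixed by the endpoint conditions.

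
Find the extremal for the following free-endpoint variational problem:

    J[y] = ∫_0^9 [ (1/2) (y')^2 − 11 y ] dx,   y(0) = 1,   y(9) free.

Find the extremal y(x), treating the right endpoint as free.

The Lagrangian L = (1/2) (y')^2 − 11 y gives
    ∂L/∂y = −11,   ∂L/∂y' = y'.
Euler-Lagrange: d/dx(y') − (−11) = 0, i.e. y'' + 11 = 0, so
    y(x) = −(11/2) x^2 + C1 x + C2.
Fixed left endpoint y(0) = 1 ⇒ C2 = 1.
The right endpoint x = 9 is free, so the natural (transversality) condition is ∂L/∂y' |_{x=9} = 0, i.e. y'(9) = 0.
Compute y'(x) = −11 x + C1, so y'(9) = −99 + C1 = 0 ⇒ C1 = 99.
Therefore the extremal is
    y(x) = −(11/2) x^2 + 99 x + 1.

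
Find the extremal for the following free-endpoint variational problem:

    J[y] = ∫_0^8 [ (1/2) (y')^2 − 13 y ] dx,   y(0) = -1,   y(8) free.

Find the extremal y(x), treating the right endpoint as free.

The Lagrangian L = (1/2) (y')^2 − 13 y gives
    ∂L/∂y = −13,   ∂L/∂y' = y'.
Euler-Lagrange: d/dx(y') − (−13) = 0, i.e. y'' + 13 = 0, so
    y(x) = −(13/2) x^2 + C1 x + C2.
Fixed left endpoint y(0) = -1 ⇒ C2 = -1.
The right endpoint x = 8 is free, so the natural (transversality) condition is ∂L/∂y' |_{x=8} = 0, i.e. y'(8) = 0.
Compute y'(x) = −13 x + C1, so y'(8) = −104 + C1 = 0 ⇒ C1 = 104.
Therefore the extremal is
    y(x) = −(13/2) x^2 + 104 x − 1.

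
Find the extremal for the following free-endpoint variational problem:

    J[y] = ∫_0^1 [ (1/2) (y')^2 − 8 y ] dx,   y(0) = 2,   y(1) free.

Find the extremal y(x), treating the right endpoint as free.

The Lagrangian L = (1/2) (y')^2 − 8 y gives
    ∂L/∂y = −8,   ∂L/∂y' = y'.
Euler-Lagrange: d/dx(y') − (−8) = 0, i.e. y'' + 8 = 0, so
    y(x) = −(8/2) x^2 + C1 x + C2.
Fixed left endpoint y(0) = 2 ⇒ C2 = 2.
The right endpoint x = 1 is free, so the natural (transversality) condition is ∂L/∂y' |_{x=1} = 0, i.e. y'(1) = 0.
Compute y'(x) = −8 x + C1, so y'(1) = −8 + C1 = 0 ⇒ C1 = 8.
Therefore the extremal is
    y(x) = −4 x^2 + 8 x + 2.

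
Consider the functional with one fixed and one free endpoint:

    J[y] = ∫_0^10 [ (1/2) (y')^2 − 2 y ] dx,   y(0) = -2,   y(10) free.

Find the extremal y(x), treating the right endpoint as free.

The Lagrangian L = (1/2) (y')^2 − 2 y gives
    ∂L/∂y = −2,   ∂L/∂y' = y'.
Euler-Lagrange: d/dx(y') − (−2) = 0, i.e. y'' + 2 = 0, so
    y(x) = −(2/2) x^2 + C1 x + C2.
Fixed left endpoint y(0) = -2 ⇒ C2 = -2.
The right endpoint x = 10 is free, so the natural (transversality) condition is ∂L/∂y' |_{x=10} = 0, i.e. y'(10) = 0.
Compute y'(x) = −2 x + C1, so y'(10) = −20 + C1 = 0 ⇒ C1 = 20.
Therefore the extremal is
    y(x) = −x^2 + 20 x − 2.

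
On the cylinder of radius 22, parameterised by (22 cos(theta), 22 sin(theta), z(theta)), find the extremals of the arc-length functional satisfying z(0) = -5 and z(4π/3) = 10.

Parameterise the cylinder of radius R = 22 as
    r(θ) = (22 cos θ, 22 sin θ, z(θ)).
The arc-length element is
    ds = sqrt(484 + (dz/dθ)^2) dθ,
so the Lagrangian is L = sqrt(484 + z'^2).
L depends on z' only, not on z or θ, so ∂L/∂z = 0 and
    ∂L/∂z' = z' / sqrt(484 + z'^2).
The Euler-Lagrange equation gives
    d/dθ( z' / sqrt(484 + z'^2) ) = 0,
so z' is constant. Integrating once:
    z(θ) = a θ + b,
a helix on the cylinder (a straight line when the cylinder is unrolled). The constants a, b are determined by the endpoint conditions.
With endpoint conditions z(0) = -5 and z(4π/3) = 10: from z(0) = b we get b = -5, and a·4π/3 + -5 = 10 gives a = 45/(4π), so
    z(θ) = (45/(4π)) θ − 5.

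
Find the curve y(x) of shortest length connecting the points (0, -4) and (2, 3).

Arc-length functional: J[y] = ∫ sqrt(1 + (y')^2) dx.
Lagrangian L = sqrt(1 + (y')^2) has no explicit y dependence, so ∂L/∂y = 0 and the Euler-Lagrange equation gives
    d/dx( y' / sqrt(1 + (y')^2) ) = 0  ⇒  y' / sqrt(1 + (y')^2) = const.
Hence y' is constant, so y(x) is affine.
Fitting the endpoints (0, -4) and (2, 3):
    slope m = (3 − (-4)) / (2 − 0) = 7/2,
    intercept c = (-4) − m·0 = -4.
Extremal: y(x) = (7/2) x - 4.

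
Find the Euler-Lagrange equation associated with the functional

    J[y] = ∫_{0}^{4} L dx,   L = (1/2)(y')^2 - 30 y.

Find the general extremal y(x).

The Lagrangian is L = (1/2)(y')^2 - 30 y.
∂L/∂y = -30.
∂L/∂y' = y'.
The Euler-Lagrange equation d/dx(∂L/∂y') − ∂L/∂y = 0 becomes:
    y'' + 30 = 0
General solution: y(x) = -15 x^2 + A x + B, where A and B are arbitrary constants fixed by the endpoint conditions.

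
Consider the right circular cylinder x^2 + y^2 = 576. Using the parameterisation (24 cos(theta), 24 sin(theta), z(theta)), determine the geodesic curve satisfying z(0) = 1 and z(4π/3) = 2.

Parameterise the cylinder of radius R = 24 as
    r(θ) = (24 cos θ, 24 sin θ, z(θ)).
The arc-length element is
    ds = sqrt(576 + (dz/dθ)^2) dθ,
so the Lagrangian is L = sqrt(576 + z'^2).
L depends on z' only, not on z or θ, so ∂L/∂z = 0 and
    ∂L/∂z' = z' / sqrt(576 + z'^2).
The Euler-Lagrange equation gives
    d/dθ( z' / sqrt(576 + z'^2) ) = 0,
so z' is constant. Integrating once:
    z(θ) = a θ + b,
a helix on the cylinder (a straight line when the cylinder is unrolled). The constants a, b are determined by the endpoint conditions.
With endpoint conditions z(0) = 1 and z(4π/3) = 2: from z(0) = b we get b = 1, and a·4π/3 + 1 = 2 gives a = 3/(4π), so
    z(θ) = (3/(4π)) θ + 1.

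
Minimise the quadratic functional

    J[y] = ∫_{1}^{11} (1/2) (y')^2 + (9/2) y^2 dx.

The Lagrangian is L = (1/2) (y')^2 + (9/2) y^2.
Compute ∂L/∂y = 9y, ∂L/∂y' = y'.
The Euler-Lagrange equation d/dx(∂L/∂y') − ∂L/∂y = 0 reduces to
    y'' − 9 y = 0.
Its general solution is
    y(x) = A e^(3x) + B e^(−3x),
with A, B fixed by the endpoint conditions.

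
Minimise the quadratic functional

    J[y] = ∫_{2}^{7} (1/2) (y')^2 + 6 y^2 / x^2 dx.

The Lagrangian is L = (1/2) (y')^2 + 6 y^2 / x^2.
Compute ∂L/∂y = 12y/x^2, ∂L/∂y' = y'.
The Euler-Lagrange equation d/dx(∂L/∂y') − ∂L/∂y = 0 reduces to
    y'' − 12/x^2 · y = 0  (x > 0).
Its general solution is
    y(x) = A x^4 + B x^(-3),
with A, B fixed by the endpoint conditions.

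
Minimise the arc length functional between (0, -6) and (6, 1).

Arc-length functional: J[y] = ∫ sqrt(1 + (y')^2) dx.
Lagrangian L = sqrt(1 + (y')^2) has no explicit y dependence, so ∂L/∂y = 0 and the Euler-Lagrange equation gives
    d/dx( y' / sqrt(1 + (y')^2) ) = 0  ⇒  y' / sqrt(1 + (y')^2) = const.
Hence y' is constant, so y(x) is affine.
Fitting the endpoints (0, -6) and (6, 1):
    slope m = (1 − (-6)) / (6 − 0) = 7/6,
    intercept c = (-6) − m·0 = -6.
Extremal: y(x) = (7/6) x - 6.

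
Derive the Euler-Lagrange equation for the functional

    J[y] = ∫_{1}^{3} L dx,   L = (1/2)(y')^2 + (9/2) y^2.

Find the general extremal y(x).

The Lagrangian is L = (1/2)(y')^2 + (9/2) y^2.
∂L/∂y = 9y.
∂L/∂y' = y'.
The Euler-Lagrange equation d/dx(∂L/∂y') − ∂L/∂y = 0 becomes:
    y'' - 9 y = 0
General solution: y(x) = A e^(3x) + B e^(-3x), where A and B are arbitrary constants fixed by the endpoint conditions.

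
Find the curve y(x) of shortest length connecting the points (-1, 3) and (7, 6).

Arc-length functional: J[y] = ∫ sqrt(1 + (y')^2) dx.
Lagrangian L = sqrt(1 + (y')^2) has no explicit y dependence, so ∂L/∂y = 0 and the Euler-Lagrange equation gives
    d/dx( y' / sqrt(1 + (y')^2) ) = 0  ⇒  y' / sqrt(1 + (y')^2) = const.
Hence y' is constant, so y(x) is affine.
Fitting the endpoints (-1, 3) and (7, 6):
    slope m = (6 − 3) / (7 − (-1)) = 3/8,
    intercept c = 3 − m·(-1) = 27/8.
Extremal: y(x) = (3/8) x + 27/8.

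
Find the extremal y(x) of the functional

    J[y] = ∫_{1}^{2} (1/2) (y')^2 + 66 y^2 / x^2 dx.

The Lagrangian is L = (1/2) (y')^2 + 66 y^2 / x^2.
Compute ∂L/∂y = 132y/x^2, ∂L/∂y' = y'.
The Euler-Lagrange equation d/dx(∂L/∂y') − ∂L/∂y = 0 reduces to
    y'' − 132/x^2 · y = 0  (x > 0).
Its general solution is
    y(x) = A x^12 + B x^(-11),
with A, B fixed by the endpoint conditions.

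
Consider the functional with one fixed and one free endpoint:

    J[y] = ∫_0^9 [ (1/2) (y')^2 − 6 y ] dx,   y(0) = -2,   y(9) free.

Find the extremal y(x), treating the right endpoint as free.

The Lagrangian L = (1/2) (y')^2 − 6 y gives
    ∂L/∂y = −6,   ∂L/∂y' = y'.
Euler-Lagrange: d/dx(y') − (−6) = 0, i.e. y'' + 6 = 0, so
    y(x) = −(6/2) x^2 + C1 x + C2.
Fixed left endpoint y(0) = -2 ⇒ C2 = -2.
The right endpoint x = 9 is free, so the natural (transversality) condition is ∂L/∂y' |_{x=9} = 0, i.e. y'(9) = 0.
Compute y'(x) = −6 x + C1, so y'(9) = −54 + C1 = 0 ⇒ C1 = 54.
Therefore the extremal is
    y(x) = −3 x^2 + 54 x − 2.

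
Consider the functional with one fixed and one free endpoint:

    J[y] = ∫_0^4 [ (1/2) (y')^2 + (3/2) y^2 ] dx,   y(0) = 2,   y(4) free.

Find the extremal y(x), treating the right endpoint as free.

The Lagrangian L = (1/2) (y')^2 + (3/2) y^2 gives
    ∂L/∂y = 3 y,   ∂L/∂y' = y'.
Euler-Lagrange: y'' − 3 y = 0.
With k = sqrt(3), the general solution is
    y(x) = A cosh(sqrt(3) x) + B sinh(sqrt(3) x).
Fixed left endpoint y(0) = 2 ⇒ A = 2.
The right endpoint x = 4 is free, so the natural (transversality) condition is ∂L/∂y' |_{x=4} = 0, i.e. y'(4) = 0.
Compute y'(x) = A k sinh(k x) + B k cosh(k x), so
    y'(4) = A k sinh(k·4) + B k cosh(k·4) = 0
    ⇒ B = −A tanh(k·4) = − 2 tanh(sqrt(3)·4).
Therefore the extremal is
    y(x) = 2 cosh(sqrt(3) x) − 2 tanh(sqrt(3)·4) sinh(sqrt(3) x).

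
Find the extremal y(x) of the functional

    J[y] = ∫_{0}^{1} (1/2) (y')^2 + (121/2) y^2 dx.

The Lagrangian is L = (1/2) (y')^2 + (121/2) y^2.
Compute ∂L/∂y = 121y, ∂L/∂y' = y'.
The Euler-Lagrange equation d/dx(∂L/∂y') − ∂L/∂y = 0 reduces to
    y'' − 121 y = 0.
Its general solution is
    y(x) = A e^(11x) + B e^(−11x),
with A, B fixed by the endpoint conditions.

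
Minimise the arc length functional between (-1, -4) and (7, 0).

Arc-length functional: J[y] = ∫ sqrt(1 + (y')^2) dx.
Lagrangian L = sqrt(1 + (y')^2) has no explicit y dependence, so ∂L/∂y = 0 and the Euler-Lagrange equation gives
    d/dx( y' / sqrt(1 + (y')^2) ) = 0  ⇒  y' / sqrt(1 + (y')^2) = const.
Hence y' is constant, so y(x) is affine.
Fitting the endpoints (-1, -4) and (7, 0):
    slope m = (0 − (-4)) / (7 − (-1)) = 1/2,
    intercept c = (-4) − m·(-1) = -7/2.
Extremal: y(x) = (1/2) x - 7/2.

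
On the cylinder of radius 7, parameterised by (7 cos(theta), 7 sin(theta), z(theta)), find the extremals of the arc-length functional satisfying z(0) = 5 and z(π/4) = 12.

Parameterise the cylinder of radius R = 7 as
    r(θ) = (7 cos θ, 7 sin θ, z(θ)).
The arc-length element is
    ds = sqrt(49 + (dz/dθ)^2) dθ,
so the Lagrangian is L = sqrt(49 + z'^2).
L depends on z' only, not on z or θ, so ∂L/∂z = 0 and
    ∂L/∂z' = z' / sqrt(49 + z'^2).
The Euler-Lagrange equation gives
    d/dθ( z' / sqrt(49 + z'^2) ) = 0,
so z' is constant. Integrating once:
    z(θ) = a θ + b,
a helix on the cylinder (a straight line when the cylinder is unrolled). The constants a, b are determined by the endpoint conditions.
With endpoint conditions z(0) = 5 and z(π/4) = 12: from z(0) = b we get b = 5, and a·π/4 + 5 = 12 gives a = 28/π, so
    z(θ) = (28/π) θ + 5.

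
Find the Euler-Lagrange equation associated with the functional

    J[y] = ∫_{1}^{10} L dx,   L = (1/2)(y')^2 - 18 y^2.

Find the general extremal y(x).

The Lagrangian is L = (1/2)(y')^2 - 18 y^2.
∂L/∂y = -36y.
∂L/∂y' = y'.
The Euler-Lagrange equation d/dx(∂L/∂y') − ∂L/∂y = 0 becomes:
    y'' + 36 y = 0
General solution: y(x) = A sin(6x) + B cos(6x), where A and B are arbitrary constants fixed by the endpoint conditions.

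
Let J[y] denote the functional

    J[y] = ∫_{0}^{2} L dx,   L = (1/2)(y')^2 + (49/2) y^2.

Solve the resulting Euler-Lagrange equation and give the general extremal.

The Lagrangian is L = (1/2)(y')^2 + (49/2) y^2.
∂L/∂y = 49y.
∂L/∂y' = y'.
The Euler-Lagrange equation d/dx(∂L/∂y') − ∂L/∂y = 0 becomes:
    y'' - 49 y = 0
General solution: y(x) = A e^(7x) + B e^(-7x), where A and B are arbitrary constants fixed by the endpoint conditions.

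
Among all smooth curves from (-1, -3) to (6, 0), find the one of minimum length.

Arc-length functional: J[y] = ∫ sqrt(1 + (y')^2) dx.
Lagrangian L = sqrt(1 + (y')^2) has no explicit y dependence, so ∂L/∂y = 0 and the Euler-Lagrange equation gives
    d/dx( y' / sqrt(1 + (y')^2) ) = 0  ⇒  y' / sqrt(1 + (y')^2) = const.
Hence y' is constant, so y(x) is affine.
Fitting the endpoints (-1, -3) and (6, 0):
    slope m = (0 − (-3)) / (6 − (-1)) = 3/7,
    intercept c = (-3) − m·(-1) = -18/7.
Extremal: y(x) = (3/7) x - 18/7.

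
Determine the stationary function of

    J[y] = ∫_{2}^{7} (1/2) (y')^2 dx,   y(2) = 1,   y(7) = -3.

The Lagrangian is L = (1/2) (y')^2.
Compute ∂L/∂y = 0, ∂L/∂y' = y'.
The Euler-Lagrange equation d/dx(∂L/∂y') − ∂L/∂y = 0 reduces to
    y'' = 0.
Its general solution is
    y(x) = A x + B,
with A, B fixed by the endpoint conditions.
Applying the endpoint conditions y(2) = 1 and y(7) = -3: solve A·2 + B = 1 and A·7 + B = -3. Subtracting gives A(7 − 2) = -3 − 1, so A = -4/5, and B = 1 − A·2 = 13/5. Therefore
    y(x) = (-4/5) x + 13/5.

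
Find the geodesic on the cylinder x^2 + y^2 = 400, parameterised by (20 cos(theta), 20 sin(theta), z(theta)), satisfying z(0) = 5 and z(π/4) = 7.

Parameterise the cylinder of radius R = 20 as
    r(θ) = (20 cos θ, 20 sin θ, z(θ)).
The arc-length element is
    ds = sqrt(400 + (dz/dθ)^2) dθ,
so the Lagrangian is L = sqrt(400 + z'^2).
L depends on z' only, not on z or θ, so ∂L/∂z = 0 and
    ∂L/∂z' = z' / sqrt(400 + z'^2).
The Euler-Lagrange equation gives
    d/dθ( z' / sqrt(400 + z'^2) ) = 0,
so z' is constant. Integrating once:
    z(θ) = a θ + b,
a helix on the cylinder (a straight line when the cylinder is unrolled). The constants a, b are determined by the endpoint conditions.
With endpoint conditions z(0) = 5 and z(π/4) = 7: from z(0) = b we get b = 5, and a·π/4 + 5 = 7 gives a = 8/π, so
    z(θ) = (8/π) θ + 5.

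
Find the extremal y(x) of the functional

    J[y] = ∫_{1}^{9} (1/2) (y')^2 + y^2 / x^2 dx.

The Lagrangian is L = (1/2) (y')^2 + y^2 / x^2.
Compute ∂L/∂y = 2y/x^2, ∂L/∂y' = y'.
The Euler-Lagrange equation d/dx(∂L/∂y') − ∂L/∂y = 0 reduces to
    y'' − 2/x^2 · y = 0  (x > 0).
Its general solution is
    y(x) = A x^2 + B / x,
with A, B fixed by the endpoint conditions.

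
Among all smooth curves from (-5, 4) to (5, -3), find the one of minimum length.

Arc-length functional: J[y] = ∫ sqrt(1 + (y')^2) dx.
Lagrangian L = sqrt(1 + (y')^2) has no explicit y dependence, so ∂L/∂y = 0 and the Euler-Lagrange equation gives
    d/dx( y' / sqrt(1 + (y')^2) ) = 0  ⇒  y' / sqrt(1 + (y')^2) = const.
Hence y' is constant, so y(x) is affine.
Fitting the endpoints (-5, 4) and (5, -3):
    slope m = ((-3) − 4) / (5 − (-5)) = -7/10,
    intercept c = 4 − m·(-5) = 1/2.
Extremal: y(x) = (-7/10) x + 1/2.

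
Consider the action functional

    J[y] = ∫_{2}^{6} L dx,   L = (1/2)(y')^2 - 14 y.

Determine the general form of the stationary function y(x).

The Lagrangian is L = (1/2)(y')^2 - 14 y.
∂L/∂y = -14.
∂L/∂y' = y'.
The Euler-Lagrange equation d/dx(∂L/∂y') − ∂L/∂y = 0 becomes:
    y'' + 14 = 0
General solution: y(x) = -7 x^2 + A x + B, where A and B are arbitrary constants fixed by the endpoint conditions.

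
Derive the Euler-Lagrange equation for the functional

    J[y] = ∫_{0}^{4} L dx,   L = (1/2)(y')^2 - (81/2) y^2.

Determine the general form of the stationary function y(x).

The Lagrangian is L = (1/2)(y')^2 - (81/2) y^2.
∂L/∂y = -81y.
∂L/∂y' = y'.
The Euler-Lagrange equation d/dx(∂L/∂y') − ∂L/∂y = 0 becomes:
    y'' + 81 y = 0
General solution: y(x) = A sin(9x) + B cos(9x), where A and B are arbitrary constants fixed by the endpoint conditions.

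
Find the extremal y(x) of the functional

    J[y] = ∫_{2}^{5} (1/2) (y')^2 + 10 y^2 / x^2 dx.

The Lagrangian is L = (1/2) (y')^2 + 10 y^2 / x^2.
Compute ∂L/∂y = 20y/x^2, ∂L/∂y' = y'.
The Euler-Lagrange equation d/dx(∂L/∂y') − ∂L/∂y = 0 reduces to
    y'' − 20/x^2 · y = 0  (x > 0).
Its general solution is
    y(x) = A x^5 + B x^(-4),
with A, B fixed by the endpoint conditions.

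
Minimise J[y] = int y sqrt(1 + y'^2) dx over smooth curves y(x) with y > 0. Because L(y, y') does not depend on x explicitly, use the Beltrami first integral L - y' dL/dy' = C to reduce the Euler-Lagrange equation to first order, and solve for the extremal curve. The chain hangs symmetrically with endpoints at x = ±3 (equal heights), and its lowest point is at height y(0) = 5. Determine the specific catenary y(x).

The Lagrangian L(y, y') = y sqrt(1 + y'^2) has no explicit x dependence, so the Beltrami identity applies:
    L − y' ∂L/∂y' = C.
Compute ∂L/∂y' = y · y' / sqrt(1 + y'^2). Then
    L − y' ∂L/∂y'
    = y sqrt(1 + y'^2) − y · y'^2 / sqrt(1 + y'^2)
    = y (1 + y'^2 − y'^2) / sqrt(1 + y'^2)
    = y / sqrt(1 + y'^2) = C.
Squaring gives y^2 = C^2 (1 + y'^2), i.e.
    y'^2 = y^2 / C^2 − 1.
Separating variables,
    dy / sqrt(y^2 − C^2) = dx / C,
and integrating gives arccosh(y / C) = (x − a)/C, so
    y(x) = C cosh((x − a)/C),
the catenary. The constants C and a are fixed by the two endpoint conditions (and, for the hanging-chain problem, the length constraint selects C).
Now fit the given data. The endpoints x = ±3 are symmetric at equal height, so the catenary is even about its minimum: a = 0 and y(x) = C cosh(x/C). The lowest point is y(0) = C cosh(0) = C, and we are told y(0) = 5, so C = 5. Therefore
    y(x) = 5 cosh(x/5),
and at the endpoints
    y(±3) = 5 cosh(3/5).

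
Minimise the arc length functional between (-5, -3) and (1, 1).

Arc-length functional: J[y] = ∫ sqrt(1 + (y')^2) dx.
Lagrangian L = sqrt(1 + (y')^2) has no explicit y dependence, so ∂L/∂y = 0 and the Euler-Lagrange equation gives
    d/dx( y' / sqrt(1 + (y')^2) ) = 0  ⇒  y' / sqrt(1 + (y')^2) = const.
Hence y' is constant, so y(x) is affine.
Fitting the endpoints (-5, -3) and (1, 1):
    slope m = (1 − (-3)) / (1 − (-5)) = 2/3,
    intercept c = (-3) − m·(-5) = 1/3.
Extremal: y(x) = (2/3) x + 1/3.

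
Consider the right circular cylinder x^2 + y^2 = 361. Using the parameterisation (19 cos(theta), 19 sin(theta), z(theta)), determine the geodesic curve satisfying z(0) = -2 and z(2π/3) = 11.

Parameterise the cylinder of radius R = 19 as
    r(θ) = (19 cos θ, 19 sin θ, z(θ)).
The arc-length element is
    ds = sqrt(361 + (dz/dθ)^2) dθ,
so the Lagrangian is L = sqrt(361 + z'^2).
L depends on z' only, not on z or θ, so ∂L/∂z = 0 and
    ∂L/∂z' = z' / sqrt(361 + z'^2).
The Euler-Lagrange equation gives
    d/dθ( z' / sqrt(361 + z'^2) ) = 0,
so z' is constant. Integrating once:
    z(θ) = a θ + b,
a helix on the cylinder (a straight line when the cylinder is unrolled). The constants a, b are determined by the endpoint conditions.
With endpoint conditions z(0) = -2 and z(2π/3) = 11: from z(0) = b we get b = -2, and a·2π/3 + -2 = 11 gives a = 39/(2π), so
    z(θ) = (39/(2π)) θ − 2.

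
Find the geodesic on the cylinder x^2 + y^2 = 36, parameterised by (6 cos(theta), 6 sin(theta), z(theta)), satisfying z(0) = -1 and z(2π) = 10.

Parameterise the cylinder of radius R = 6 as
    r(θ) = (6 cos θ, 6 sin θ, z(θ)).
The arc-length element is
    ds = sqrt(36 + (dz/dθ)^2) dθ,
so the Lagrangian is L = sqrt(36 + z'^2).
L depends on z' only, not on z or θ, so ∂L/∂z = 0 and
    ∂L/∂z' = z' / sqrt(36 + z'^2).
The Euler-Lagrange equation gives
    d/dθ( z' / sqrt(36 + z'^2) ) = 0,
so z' is constant. Integrating once:
    z(θ) = a θ + b,
a helix on the cylinder (a straight line when the cylinder is unrolled). The constants a, b are determined by the endpoint conditions.
With endpoint conditions z(0) = -1 and z(2π) = 10: from z(0) = b we get b = -1, and a·2π + -1 = 10 gives a = 11/(2π), so
    z(θ) = (11/(2π)) θ − 1.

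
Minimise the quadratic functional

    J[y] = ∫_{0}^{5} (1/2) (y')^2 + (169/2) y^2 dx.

The Lagrangian is L = (1/2) (y')^2 + (169/2) y^2.
Compute ∂L/∂y = 169y, ∂L/∂y' = y'.
The Euler-Lagrange equation d/dx(∂L/∂y') − ∂L/∂y = 0 reduces to
    y'' − 169 y = 0.
Its general solution is
    y(x) = A e^(13x) + B e^(−13x),
with A, B fixed by the endpoint conditions.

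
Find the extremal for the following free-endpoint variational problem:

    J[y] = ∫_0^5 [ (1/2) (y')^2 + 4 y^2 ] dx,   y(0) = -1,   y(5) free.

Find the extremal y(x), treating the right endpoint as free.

The Lagrangian L = (1/2) (y')^2 + 4 y^2 gives
    ∂L/∂y = 8 y,   ∂L/∂y' = y'.
Euler-Lagrange: y'' − 8 y = 0.
With k = sqrt(8), the general solution is
    y(x) = A cosh(sqrt(8) x) + B sinh(sqrt(8) x).
Fixed left endpoint y(0) = -1 ⇒ A = -1.
The right endpoint x = 5 is free, so the natural (transversality) condition is ∂L/∂y' |_{x=5} = 0, i.e. y'(5) = 0.
Compute y'(x) = A k sinh(k x) + B k cosh(k x), so
    y'(5) = A k sinh(k·5) + B k cosh(k·5) = 0
    ⇒ B = −A tanh(k·5) = tanh(sqrt(8)·5).
Therefore the extremal is
    y(x) = −cosh(sqrt(8) x) + tanh(sqrt(8)·5) sinh(sqrt(8) x).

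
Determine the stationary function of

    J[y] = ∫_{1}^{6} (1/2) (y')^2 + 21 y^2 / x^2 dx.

The Lagrangian is L = (1/2) (y')^2 + 21 y^2 / x^2.
Compute ∂L/∂y = 42y/x^2, ∂L/∂y' = y'.
The Euler-Lagrange equation d/dx(∂L/∂y') − ∂L/∂y = 0 reduces to
    y'' − 42/x^2 · y = 0  (x > 0).
Its general solution is
    y(x) = A x^7 + B x^(-6),
with A, B fixed by the endpoint conditions.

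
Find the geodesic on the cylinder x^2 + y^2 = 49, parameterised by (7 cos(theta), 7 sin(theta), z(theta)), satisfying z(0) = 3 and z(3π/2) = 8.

Parameterise the cylinder of radius R = 7 as
    r(θ) = (7 cos θ, 7 sin θ, z(θ)).
The arc-length element is
    ds = sqrt(49 + (dz/dθ)^2) dθ,
so the Lagrangian is L = sqrt(49 + z'^2).
L depends on z' only, not on z or θ, so ∂L/∂z = 0 and
    ∂L/∂z' = z' / sqrt(49 + z'^2).
The Euler-Lagrange equation gives
    d/dθ( z' / sqrt(49 + z'^2) ) = 0,
so z' is constant. Integrating once:
    z(θ) = a θ + b,
a helix on the cylinder (a straight line when the cylinder is unrolled). The constants a, b are determined by the endpoint conditions.
With endpoint conditions z(0) = 3 and z(3π/2) = 8: from z(0) = b we get b = 3, and a·3π/2 + 3 = 8 gives a = 10/(3π), so
    z(θ) = (10/(3π)) θ + 3.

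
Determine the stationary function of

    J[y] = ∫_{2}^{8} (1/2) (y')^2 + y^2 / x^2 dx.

The Lagrangian is L = (1/2) (y')^2 + y^2 / x^2.
Compute ∂L/∂y = 2y/x^2, ∂L/∂y' = y'.
The Euler-Lagrange equation d/dx(∂L/∂y') − ∂L/∂y = 0 reduces to
    y'' − 2/x^2 · y = 0  (x > 0).
Its general solution is
    y(x) = A x^2 + B / x,
with A, B fixed by the endpoint conditions.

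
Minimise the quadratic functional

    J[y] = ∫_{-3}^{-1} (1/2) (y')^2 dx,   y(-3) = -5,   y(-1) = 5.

The Lagrangian is L = (1/2) (y')^2.
Compute ∂L/∂y = 0, ∂L/∂y' = y'.
The Euler-Lagrange equation d/dx(∂L/∂y') − ∂L/∂y = 0 reduces to
    y'' = 0.
Its general solution is
    y(x) = A x + B,
with A, B fixed by the endpoint conditions.
Applying the endpoint conditions y(-3) = -5 and y(-1) = 5: solve A·-3 + B = -5 and A·-1 + B = 5. Subtracting gives A(-1 − -3) = 5 − -5, so A = 5, and B = -5 − A·-3 = 10. Therefore
    y(x) = 5 x + 10.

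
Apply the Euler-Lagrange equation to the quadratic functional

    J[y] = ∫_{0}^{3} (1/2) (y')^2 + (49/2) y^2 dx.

The Lagrangian is L = (1/2) (y')^2 + (49/2) y^2.
Compute ∂L/∂y = 49y, ∂L/∂y' = y'.
The Euler-Lagrange equation d/dx(∂L/∂y') − ∂L/∂y = 0 reduces to
    y'' − 49 y = 0.
Its general solution is
    y(x) = A e^(7x) + B e^(−7x),
with A, B fixed by the endpoint conditions.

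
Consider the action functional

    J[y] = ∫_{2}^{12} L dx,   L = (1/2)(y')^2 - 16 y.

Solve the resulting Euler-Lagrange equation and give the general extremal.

The Lagrangian is L = (1/2)(y')^2 - 16 y.
∂L/∂y = -16.
∂L/∂y' = y'.
The Euler-Lagrange equation d/dx(∂L/∂y') − ∂L/∂y = 0 becomes:
    y'' + 16 = 0
General solution: y(x) = -8 x^2 + A x + B, where A and B are arbitrary constants fixed by the endpoint conditions.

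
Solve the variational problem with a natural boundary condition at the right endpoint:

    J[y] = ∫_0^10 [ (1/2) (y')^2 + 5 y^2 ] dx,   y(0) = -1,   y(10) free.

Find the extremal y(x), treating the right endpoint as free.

The Lagrangian L = (1/2) (y')^2 + 5 y^2 gives
    ∂L/∂y = 10 y,   ∂L/∂y' = y'.
Euler-Lagrange: y'' − 10 y = 0.
With k = sqrt(10), the general solution is
    y(x) = A cosh(sqrt(10) x) + B sinh(sqrt(10) x).
Fixed left endpoint y(0) = -1 ⇒ A = -1.
The right endpoint x = 10 is free, so the natural (transversality) condition is ∂L/∂y' |_{x=10} = 0, i.e. y'(10) = 0.
Compute y'(x) = A k sinh(k x) + B k cosh(k x), so
    y'(10) = A k sinh(k·10) + B k cosh(k·10) = 0
    ⇒ B = −A tanh(k·10) = tanh(sqrt(10)·10).
Therefore the extremal is
    y(x) = −cosh(sqrt(10) x) + tanh(sqrt(10)·10) sinh(sqrt(10) x).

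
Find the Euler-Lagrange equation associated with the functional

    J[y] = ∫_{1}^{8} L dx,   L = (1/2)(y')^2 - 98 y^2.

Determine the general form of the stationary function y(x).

The Lagrangian is L = (1/2)(y')^2 - 98 y^2.
∂L/∂y = -196y.
∂L/∂y' = y'.
The Euler-Lagrange equation d/dx(∂L/∂y') − ∂L/∂y = 0 becomes:
    y'' + 196 y = 0
General solution: y(x) = A sin(14x) + B cos(14x), where A and B are arbitrary constants fixed by the endpoint conditions.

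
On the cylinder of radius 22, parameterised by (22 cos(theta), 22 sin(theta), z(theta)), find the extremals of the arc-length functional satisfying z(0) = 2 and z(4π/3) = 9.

Parameterise the cylinder of radius R = 22 as
    r(θ) = (22 cos θ, 22 sin θ, z(θ)).
The arc-length element is
    ds = sqrt(484 + (dz/dθ)^2) dθ,
so the Lagrangian is L = sqrt(484 + z'^2).
L depends on z' only, not on z or θ, so ∂L/∂z = 0 and
    ∂L/∂z' = z' / sqrt(484 + z'^2).
The Euler-Lagrange equation gives
    d/dθ( z' / sqrt(484 + z'^2) ) = 0,
so z' is constant. Integrating once:
    z(θ) = a θ + b,
a helix on the cylinder (a straight line when the cylinder is unrolled). The constants a, b are determined by the endpoint conditions.
With endpoint conditions z(0) = 2 and z(4π/3) = 9: from z(0) = b we get b = 2, and a·4π/3 + 2 = 9 gives a = 21/(4π), so
    z(θ) = (21/(4π)) θ + 2.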